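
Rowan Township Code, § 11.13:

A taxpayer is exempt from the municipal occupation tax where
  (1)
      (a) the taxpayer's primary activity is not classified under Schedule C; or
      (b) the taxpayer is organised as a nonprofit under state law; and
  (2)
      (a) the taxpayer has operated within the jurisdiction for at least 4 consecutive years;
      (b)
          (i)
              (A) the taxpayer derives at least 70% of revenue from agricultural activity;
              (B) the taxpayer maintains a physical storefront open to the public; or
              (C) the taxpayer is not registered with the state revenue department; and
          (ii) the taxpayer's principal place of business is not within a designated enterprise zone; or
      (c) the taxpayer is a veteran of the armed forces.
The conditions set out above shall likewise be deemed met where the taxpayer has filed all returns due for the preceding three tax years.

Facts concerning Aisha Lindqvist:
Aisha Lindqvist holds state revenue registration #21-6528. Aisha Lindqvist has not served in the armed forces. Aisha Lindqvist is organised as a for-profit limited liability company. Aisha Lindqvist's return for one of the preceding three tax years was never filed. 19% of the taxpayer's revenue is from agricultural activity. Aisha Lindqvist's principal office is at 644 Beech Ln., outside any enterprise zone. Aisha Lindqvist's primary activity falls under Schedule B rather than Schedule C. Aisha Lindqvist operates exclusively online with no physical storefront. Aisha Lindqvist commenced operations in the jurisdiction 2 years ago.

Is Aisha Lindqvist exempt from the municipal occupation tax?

(a) not (Schedule C activity) — met.
(b) nonprofit — fails.
(1) = T OR F = true.
(a) ≥ 4 yrs in jurisdiction — fails.
(A) ≥70% agricultural — fails.
(B) has storefront — not satisfied.
(C) not (state-registered) — fails.
So (i) is not satisfied (F OR F OR F).
(ii) not (in enterprise zone) — holds.
(b) = F AND T = false.
(c) veteran — not satisfied.
So (2) is not satisfied (F OR F OR F).
Overall: T AND F → false.
Exception (returns current) — not satisfied.
Result: main false OR exception false → false.

No — not exempt.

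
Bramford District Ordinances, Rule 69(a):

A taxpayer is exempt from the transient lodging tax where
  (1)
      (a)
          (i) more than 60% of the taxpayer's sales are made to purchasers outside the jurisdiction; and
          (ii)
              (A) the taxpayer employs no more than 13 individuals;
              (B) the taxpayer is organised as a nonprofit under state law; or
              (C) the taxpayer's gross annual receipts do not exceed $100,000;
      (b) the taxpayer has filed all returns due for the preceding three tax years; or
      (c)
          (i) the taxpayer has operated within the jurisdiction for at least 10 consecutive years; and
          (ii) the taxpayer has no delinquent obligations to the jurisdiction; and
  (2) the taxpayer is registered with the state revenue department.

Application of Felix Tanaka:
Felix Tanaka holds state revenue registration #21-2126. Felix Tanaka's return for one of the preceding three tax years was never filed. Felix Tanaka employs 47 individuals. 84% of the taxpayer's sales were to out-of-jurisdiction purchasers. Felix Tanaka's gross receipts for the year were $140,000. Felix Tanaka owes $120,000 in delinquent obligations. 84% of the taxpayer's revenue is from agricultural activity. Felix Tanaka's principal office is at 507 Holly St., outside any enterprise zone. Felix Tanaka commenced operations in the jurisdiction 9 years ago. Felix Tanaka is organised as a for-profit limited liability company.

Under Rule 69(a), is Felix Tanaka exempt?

No — not exempt.

(i) >60% out-of-jur. sales — satisfied.
(A) ≤ 13 employees — fails.
(B) nonprofit — not met.
(C) receipts ≤ $100,000 — not met.
So (ii) is not satisfied (F OR F OR F).
(a): T AND F → false.
(b) returns current — not satisfied.
(i) ≥ 10 yrs in jurisdiction — not satisfied.
(ii) no delinquency — not satisfied.
(c) = F AND F = false.
(1): F OR F OR F → false.
(2) state-registered — holds.
So Overall is not satisfied (F AND T).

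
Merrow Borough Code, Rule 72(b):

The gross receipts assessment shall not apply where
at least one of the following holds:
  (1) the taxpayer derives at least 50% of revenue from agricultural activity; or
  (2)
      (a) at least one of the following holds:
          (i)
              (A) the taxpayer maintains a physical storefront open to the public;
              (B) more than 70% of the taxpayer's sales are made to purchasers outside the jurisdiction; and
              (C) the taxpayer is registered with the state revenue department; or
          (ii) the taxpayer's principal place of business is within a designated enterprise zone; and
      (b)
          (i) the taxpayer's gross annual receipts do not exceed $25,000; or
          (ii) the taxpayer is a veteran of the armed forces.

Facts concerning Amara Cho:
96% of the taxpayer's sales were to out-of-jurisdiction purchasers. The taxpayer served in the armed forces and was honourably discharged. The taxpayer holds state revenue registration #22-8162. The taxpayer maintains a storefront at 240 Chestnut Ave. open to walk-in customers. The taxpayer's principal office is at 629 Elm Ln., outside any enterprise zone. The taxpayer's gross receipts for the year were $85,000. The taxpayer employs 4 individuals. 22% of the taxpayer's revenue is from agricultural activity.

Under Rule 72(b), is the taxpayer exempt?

(1) ≥50% agricultural — not satisfied.
(A) has storefront — holds.
(B) >70% out-of-jur. sales — holds.
(C) state-registered — holds.
(i) = T AND T AND T = true.
(ii) in enterprise zone — not met.
(a) = T OR F = true.
(i) receipts ≤ $25,000 — not satisfied.
(ii) veteran — satisfied.
(b): F OR T → true.
(2) = T AND T = true.
So Overall is satisfied (F OR T).

Yes — exempt.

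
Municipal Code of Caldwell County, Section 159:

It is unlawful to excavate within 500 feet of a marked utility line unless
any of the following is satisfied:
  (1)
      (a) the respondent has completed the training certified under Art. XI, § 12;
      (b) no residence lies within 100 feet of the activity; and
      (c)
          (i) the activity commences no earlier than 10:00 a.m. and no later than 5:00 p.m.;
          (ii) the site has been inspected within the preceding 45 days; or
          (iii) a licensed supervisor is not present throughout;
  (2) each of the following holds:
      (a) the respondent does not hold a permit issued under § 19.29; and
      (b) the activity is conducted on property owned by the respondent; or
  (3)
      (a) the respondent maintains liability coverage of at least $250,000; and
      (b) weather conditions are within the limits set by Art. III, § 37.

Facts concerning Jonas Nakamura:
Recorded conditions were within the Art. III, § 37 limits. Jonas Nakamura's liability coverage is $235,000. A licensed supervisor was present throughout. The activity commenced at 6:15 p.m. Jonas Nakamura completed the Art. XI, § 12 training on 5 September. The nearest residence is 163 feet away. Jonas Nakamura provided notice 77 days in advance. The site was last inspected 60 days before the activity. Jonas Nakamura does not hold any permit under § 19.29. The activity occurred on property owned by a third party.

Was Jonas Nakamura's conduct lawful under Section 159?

No — unlawful.

(a) training certified — satisfied.
(b) no residence in 100 ft — satisfied.
(i) start within hours — not met.
(ii) site inspected — fails.
(iii) not (supervisor present) — fails.
(c) = F OR F OR F = false.
(1) = T AND T AND F = false.
(a) not (holds permit) — satisfied.
(b) own property — not met.
(2): T AND F → false.
(a) coverage ≥ $250,000 — not met.
(b) weather ok — met.
(3) = F AND T = false.
Overall: F OR F OR F → false.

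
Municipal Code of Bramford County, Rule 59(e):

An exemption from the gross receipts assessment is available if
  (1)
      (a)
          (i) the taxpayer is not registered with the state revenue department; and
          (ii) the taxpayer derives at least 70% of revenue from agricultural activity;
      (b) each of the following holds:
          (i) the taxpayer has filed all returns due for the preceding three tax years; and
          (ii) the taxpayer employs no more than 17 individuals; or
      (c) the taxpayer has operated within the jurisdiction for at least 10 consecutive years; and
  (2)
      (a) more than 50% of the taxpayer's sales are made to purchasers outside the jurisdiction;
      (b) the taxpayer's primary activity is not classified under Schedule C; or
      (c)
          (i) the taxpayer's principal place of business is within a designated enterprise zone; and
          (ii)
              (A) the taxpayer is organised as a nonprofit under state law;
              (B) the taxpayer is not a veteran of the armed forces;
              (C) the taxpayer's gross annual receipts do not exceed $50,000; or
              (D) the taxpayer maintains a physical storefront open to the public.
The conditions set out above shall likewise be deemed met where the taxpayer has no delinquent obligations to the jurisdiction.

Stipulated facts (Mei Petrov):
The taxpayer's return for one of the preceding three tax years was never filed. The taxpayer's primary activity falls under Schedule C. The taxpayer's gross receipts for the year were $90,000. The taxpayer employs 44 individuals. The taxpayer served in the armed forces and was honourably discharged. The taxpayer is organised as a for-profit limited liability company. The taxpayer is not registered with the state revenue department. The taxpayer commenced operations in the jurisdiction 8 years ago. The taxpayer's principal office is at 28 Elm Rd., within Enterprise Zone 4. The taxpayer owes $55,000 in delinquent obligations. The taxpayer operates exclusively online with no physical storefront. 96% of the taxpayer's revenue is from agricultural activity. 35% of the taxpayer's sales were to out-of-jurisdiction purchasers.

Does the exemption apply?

(i) not (state-registered) — met.
(ii) ≥70% agricultural — met.
(a) = T AND T = true.
(i) returns current — not satisfied.
(ii) ≤ 17 employees — fails.
(b) = F AND F = false.
(c) ≥ 10 yrs in jurisdiction — not met.
(1) = T OR F OR F = true.
(a) >50% out-of-jur. sales — not met.
(b) not (Schedule C activity) — not met.
(i) in enterprise zone — satisfied.
(A) nonprofit — not met.
(B) not (veteran) — not met.
(C) receipts ≤ $50,000 — fails.
(D) has storefront — not satisfied.
So (ii) is not satisfied (F OR F OR F OR F).
(c) = T AND F = false.
(2) = F OR F OR F = false.
So Overall is not satisfied (T AND F).
Exception (no delinquency) — not satisfied.
Result: main false OR exception false → false.

No — not exempt.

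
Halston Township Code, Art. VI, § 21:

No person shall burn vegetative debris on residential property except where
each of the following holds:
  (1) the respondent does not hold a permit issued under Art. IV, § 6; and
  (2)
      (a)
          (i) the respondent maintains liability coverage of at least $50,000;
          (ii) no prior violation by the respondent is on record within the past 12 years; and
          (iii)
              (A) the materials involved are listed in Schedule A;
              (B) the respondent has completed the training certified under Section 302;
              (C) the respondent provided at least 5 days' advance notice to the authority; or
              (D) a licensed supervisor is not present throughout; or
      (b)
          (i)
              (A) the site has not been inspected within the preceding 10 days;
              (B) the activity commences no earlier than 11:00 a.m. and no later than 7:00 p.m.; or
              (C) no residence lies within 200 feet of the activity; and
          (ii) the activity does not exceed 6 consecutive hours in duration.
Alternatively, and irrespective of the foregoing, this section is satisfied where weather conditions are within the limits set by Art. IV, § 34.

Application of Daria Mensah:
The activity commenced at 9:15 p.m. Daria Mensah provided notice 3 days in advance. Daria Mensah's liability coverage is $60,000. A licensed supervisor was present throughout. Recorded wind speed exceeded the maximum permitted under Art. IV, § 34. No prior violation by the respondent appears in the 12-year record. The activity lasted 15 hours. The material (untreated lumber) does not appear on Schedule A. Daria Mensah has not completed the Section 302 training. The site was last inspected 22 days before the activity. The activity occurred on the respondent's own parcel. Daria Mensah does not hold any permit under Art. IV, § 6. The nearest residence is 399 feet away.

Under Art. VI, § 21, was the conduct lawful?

(1) not (holds permit) — satisfied.
(i) coverage ≥ $50,000 — met.
(ii) no prior violation — holds.
(A) Schedule A material — not met.
(B) training certified — fails.
(C) ≥5 days' notice — fails.
(D) not (supervisor present) — not satisfied.
(iii) = F OR F OR F OR F = false.
(a) = T AND T AND F = false.
(A) not (site inspected) — satisfied.
(B) start within hours — not met.
(C) no residence in 200 ft — holds.
(i) = T OR F OR T = true.
(ii) ≤ 6 hrs duration — not met.
(b): T AND F → false.
(2): F OR F → false.
Overall = T AND F = false.
Exception (weather ok) — not satisfied.
Result: main false OR exception false → false.

No — unlawful.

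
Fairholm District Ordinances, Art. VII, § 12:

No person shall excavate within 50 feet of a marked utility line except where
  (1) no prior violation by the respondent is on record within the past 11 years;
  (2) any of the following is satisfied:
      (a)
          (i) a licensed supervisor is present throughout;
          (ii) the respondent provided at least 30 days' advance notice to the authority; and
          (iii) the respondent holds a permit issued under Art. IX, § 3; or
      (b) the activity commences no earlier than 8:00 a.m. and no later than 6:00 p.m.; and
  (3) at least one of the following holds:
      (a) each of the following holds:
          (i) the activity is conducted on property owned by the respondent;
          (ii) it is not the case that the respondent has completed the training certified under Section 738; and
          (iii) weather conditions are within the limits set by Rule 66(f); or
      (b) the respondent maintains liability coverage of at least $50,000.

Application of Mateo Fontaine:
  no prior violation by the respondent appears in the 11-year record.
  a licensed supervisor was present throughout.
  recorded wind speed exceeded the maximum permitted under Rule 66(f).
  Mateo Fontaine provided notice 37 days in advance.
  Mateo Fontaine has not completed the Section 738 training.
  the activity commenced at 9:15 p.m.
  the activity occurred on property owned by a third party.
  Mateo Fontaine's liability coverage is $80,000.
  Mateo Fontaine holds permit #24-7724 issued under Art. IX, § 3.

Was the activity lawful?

Yes — lawful.

(1) no prior violation — satisfied.
(i) supervisor present — holds.
(ii) ≥30 days' notice — holds.
(iii) holds permit — met.
So (a) is satisfied (T AND T AND T).
(b) start within hours — fails.
So (2) is satisfied (T OR F).
(i) own property — fails.
(ii) not (training certified) — satisfied.
(iii) weather ok — fails.
(a) = F AND T AND F = false.
(b) coverage ≥ $50,000 — met.
So (3) is satisfied (F OR T).
Overall = T AND T AND T = true.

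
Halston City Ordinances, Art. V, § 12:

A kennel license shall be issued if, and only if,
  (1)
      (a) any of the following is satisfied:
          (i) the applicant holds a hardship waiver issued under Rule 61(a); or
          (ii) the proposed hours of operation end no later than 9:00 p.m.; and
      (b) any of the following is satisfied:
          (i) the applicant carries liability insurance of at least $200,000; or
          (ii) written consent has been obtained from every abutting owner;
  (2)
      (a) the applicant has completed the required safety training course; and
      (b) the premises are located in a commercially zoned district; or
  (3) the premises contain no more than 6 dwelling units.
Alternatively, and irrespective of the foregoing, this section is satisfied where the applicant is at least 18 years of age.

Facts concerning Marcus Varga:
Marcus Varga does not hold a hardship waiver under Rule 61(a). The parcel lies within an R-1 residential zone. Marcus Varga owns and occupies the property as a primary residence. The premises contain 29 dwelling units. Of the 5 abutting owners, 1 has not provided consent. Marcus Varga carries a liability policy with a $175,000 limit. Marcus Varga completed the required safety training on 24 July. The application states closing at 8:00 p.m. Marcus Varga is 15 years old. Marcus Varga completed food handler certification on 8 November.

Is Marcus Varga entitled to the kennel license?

(i) hardship waiver — not met.
(ii) closes by 9 p.m. — holds.
(a): F OR T → true.
(i) insurance ≥ $200,000 — not satisfied.
(ii) all abutters consent — fails.
(b) = F OR F = false.
(1): T AND F → false.
(a) safety training — met.
(b) commercially zoned — fails.
(2): T AND F → false.
(3) ≤ 6 units — not satisfied.
Overall = F OR F OR F = false.
Exception (age ≥ 18) — not satisfied.
Result: main false OR exception false → false.

No — denied.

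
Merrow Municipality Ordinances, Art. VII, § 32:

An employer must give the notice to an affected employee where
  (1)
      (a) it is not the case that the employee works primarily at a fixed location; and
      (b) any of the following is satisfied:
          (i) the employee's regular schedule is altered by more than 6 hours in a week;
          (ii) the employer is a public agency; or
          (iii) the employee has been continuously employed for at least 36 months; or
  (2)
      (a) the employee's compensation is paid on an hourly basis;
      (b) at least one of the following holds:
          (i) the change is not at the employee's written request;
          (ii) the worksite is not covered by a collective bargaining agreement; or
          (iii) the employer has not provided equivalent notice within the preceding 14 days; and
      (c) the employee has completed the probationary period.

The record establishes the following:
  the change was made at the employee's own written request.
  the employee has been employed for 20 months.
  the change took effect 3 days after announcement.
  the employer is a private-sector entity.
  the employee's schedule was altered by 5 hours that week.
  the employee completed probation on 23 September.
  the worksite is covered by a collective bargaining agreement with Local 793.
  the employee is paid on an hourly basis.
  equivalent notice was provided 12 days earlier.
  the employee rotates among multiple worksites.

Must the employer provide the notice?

No — not required.

(a) not (fixed location) — satisfied.
(i) schedule shift > 6h — not met.
(ii) public agency — fails.
(iii) tenure ≥ 36 mo. — not met.
So (b) is not satisfied (F OR F OR F).
(1): T AND F → false.
(a) hourly-paid — satisfied.
(i) not employee-requested — not satisfied.
(ii) no CBA — not satisfied.
(iii) no recent notice — fails.
(b) = F OR F OR F = false.
(c) past probation — holds.
(2): T AND F AND T → false.
Overall: F OR F → false.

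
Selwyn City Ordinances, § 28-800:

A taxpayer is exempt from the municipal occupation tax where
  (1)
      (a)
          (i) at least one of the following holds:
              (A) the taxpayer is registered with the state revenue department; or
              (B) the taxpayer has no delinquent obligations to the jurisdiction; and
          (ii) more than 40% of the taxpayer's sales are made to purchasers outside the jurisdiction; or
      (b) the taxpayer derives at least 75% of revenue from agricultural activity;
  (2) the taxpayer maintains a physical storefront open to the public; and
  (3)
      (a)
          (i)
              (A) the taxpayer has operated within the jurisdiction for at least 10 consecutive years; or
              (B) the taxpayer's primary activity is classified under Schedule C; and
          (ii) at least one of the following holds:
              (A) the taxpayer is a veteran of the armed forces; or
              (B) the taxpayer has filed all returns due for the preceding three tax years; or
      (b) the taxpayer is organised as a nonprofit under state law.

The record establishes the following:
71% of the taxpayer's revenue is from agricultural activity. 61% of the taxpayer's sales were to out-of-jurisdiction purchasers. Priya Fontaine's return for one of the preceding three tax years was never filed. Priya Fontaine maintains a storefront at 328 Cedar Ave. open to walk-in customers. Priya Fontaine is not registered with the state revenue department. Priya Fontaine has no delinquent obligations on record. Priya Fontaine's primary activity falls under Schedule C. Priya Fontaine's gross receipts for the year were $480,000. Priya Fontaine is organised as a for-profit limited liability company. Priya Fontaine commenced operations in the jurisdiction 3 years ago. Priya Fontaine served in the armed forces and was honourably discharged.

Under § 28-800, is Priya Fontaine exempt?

(A) state-registered — fails.
(B) no delinquency — satisfied.
(i): F OR T → true.
(ii) >40% out-of-jur. sales — satisfied.
(a): T AND T → true.
(b) ≥75% agricultural — not met.
(1): T OR F → true.
(2) has storefront — holds.
(A) ≥ 10 yrs in jurisdiction — fails.
(B) Schedule C activity — met.
(i) = F OR T = true.
(A) veteran — satisfied.
(B) returns current — not satisfied.
So (ii) is satisfied (T OR F).
So (a) is satisfied (T AND T).
(b) nonprofit — fails.
(3): T OR F → true.
Overall = T AND T AND T = true.

Yes — exempt.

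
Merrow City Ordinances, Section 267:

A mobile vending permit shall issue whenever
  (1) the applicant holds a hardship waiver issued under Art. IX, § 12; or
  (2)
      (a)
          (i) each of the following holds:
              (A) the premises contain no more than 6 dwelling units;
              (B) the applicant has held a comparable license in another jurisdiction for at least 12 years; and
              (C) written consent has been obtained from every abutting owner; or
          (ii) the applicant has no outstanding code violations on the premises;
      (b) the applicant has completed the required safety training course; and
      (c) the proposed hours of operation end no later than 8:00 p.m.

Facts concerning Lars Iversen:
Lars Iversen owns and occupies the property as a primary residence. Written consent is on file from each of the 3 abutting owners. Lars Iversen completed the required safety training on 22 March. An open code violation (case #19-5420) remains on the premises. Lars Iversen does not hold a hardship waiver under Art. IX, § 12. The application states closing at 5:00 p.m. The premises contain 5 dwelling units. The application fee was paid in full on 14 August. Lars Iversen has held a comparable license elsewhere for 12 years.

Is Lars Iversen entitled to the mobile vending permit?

(1) hardship waiver — not met.
(A) ≤ 6 units — holds.
(B) prior license ≥ 12 yr — satisfied.
(C) all abutters consent — holds.
So (i) is satisfied (T AND T AND T).
(ii) no code violations — fails.
(a) = T OR F = true.
(b) safety training — holds.
(c) closes by 8 p.m. — satisfied.
(2): T AND T AND T → true.
Overall: F OR T → true.

Yes — granted.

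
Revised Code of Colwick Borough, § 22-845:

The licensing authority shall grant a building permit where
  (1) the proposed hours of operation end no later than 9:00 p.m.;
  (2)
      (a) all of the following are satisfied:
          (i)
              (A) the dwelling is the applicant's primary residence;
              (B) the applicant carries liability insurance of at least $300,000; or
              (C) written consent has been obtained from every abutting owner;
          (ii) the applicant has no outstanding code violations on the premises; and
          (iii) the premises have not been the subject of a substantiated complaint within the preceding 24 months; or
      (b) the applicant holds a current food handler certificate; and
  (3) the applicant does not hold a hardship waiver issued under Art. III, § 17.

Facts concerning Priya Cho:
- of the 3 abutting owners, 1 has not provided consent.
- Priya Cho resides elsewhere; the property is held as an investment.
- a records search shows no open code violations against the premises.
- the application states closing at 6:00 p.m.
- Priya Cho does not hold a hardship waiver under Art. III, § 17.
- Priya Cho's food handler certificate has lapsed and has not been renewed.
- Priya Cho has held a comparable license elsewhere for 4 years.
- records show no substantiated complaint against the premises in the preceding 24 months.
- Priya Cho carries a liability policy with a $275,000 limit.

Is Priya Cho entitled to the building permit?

No — denied.

(1) closes by 9 p.m. — met.
(A) primary residence — fails.
(B) insurance ≥ $300,000 — not met.
(C) all abutters consent — not satisfied.
(i): F OR F OR F → false.
(ii) no code violations — satisfied.
(iii) no complaint in 24 mo. — satisfied.
(a) = F AND T AND T = false.
(b) food handler cert. — fails.
(2): F OR F → false.
(3) not (hardship waiver) — satisfied.
Overall = T AND F AND T = false.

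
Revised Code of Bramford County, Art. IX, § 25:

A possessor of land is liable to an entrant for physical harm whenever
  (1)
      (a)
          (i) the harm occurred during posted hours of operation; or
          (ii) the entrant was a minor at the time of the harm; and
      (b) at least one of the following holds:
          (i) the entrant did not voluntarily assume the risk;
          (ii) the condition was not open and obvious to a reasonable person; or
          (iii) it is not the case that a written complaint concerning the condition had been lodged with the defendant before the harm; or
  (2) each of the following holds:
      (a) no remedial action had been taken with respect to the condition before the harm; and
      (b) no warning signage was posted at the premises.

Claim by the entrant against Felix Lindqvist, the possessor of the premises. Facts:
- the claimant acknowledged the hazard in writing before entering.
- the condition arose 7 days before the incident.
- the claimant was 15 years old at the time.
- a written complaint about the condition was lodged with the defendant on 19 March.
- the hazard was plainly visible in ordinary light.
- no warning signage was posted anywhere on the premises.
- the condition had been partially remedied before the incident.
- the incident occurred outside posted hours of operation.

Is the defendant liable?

(i) during posted hours — not met.
(ii) entrant a minor — holds.
(a): F OR T → true.
(i) no assumed risk — not met.
(ii) not open/obvious — not satisfied.
(iii) not (complaint lodged) — fails.
(b) = F OR F OR F = false.
(1) = T AND F = false.
(a) no remedial action — not met.
(b) no signage posted — holds.
So (2) is not satisfied (F AND T).
Overall = F OR F = false.

No — not liable.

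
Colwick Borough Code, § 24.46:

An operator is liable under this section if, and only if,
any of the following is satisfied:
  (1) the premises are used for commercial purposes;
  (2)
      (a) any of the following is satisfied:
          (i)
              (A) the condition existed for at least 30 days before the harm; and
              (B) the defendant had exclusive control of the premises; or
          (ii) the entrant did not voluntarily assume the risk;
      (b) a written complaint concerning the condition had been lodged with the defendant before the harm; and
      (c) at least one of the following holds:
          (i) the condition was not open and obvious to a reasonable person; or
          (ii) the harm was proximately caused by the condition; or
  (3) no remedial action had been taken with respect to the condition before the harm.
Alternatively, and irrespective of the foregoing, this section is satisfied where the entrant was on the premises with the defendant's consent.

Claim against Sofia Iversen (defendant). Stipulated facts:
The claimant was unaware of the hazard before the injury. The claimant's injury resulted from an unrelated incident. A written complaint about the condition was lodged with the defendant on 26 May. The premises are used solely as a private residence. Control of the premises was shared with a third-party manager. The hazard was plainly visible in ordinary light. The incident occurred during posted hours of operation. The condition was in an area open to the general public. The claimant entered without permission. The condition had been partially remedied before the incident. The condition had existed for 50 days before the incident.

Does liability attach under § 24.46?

No — not liable.

(1) commercial use — not satisfied.
(A) condition ≥30 days old — met.
(B) exclusive control — fails.
(i) = T AND F = false.
(ii) no assumed risk — met.
(a): F OR T → true.
(b) complaint lodged — satisfied.
(i) not open/obvious — not met.
(ii) proximate cause — not met.
So (c) is not satisfied (F OR F).
(2) = T AND T AND F = false.
(3) no remedial action — not met.
Overall = F OR F OR F = false.
Exception (consent to enter) — not satisfied.
Result: main false OR exception false → false.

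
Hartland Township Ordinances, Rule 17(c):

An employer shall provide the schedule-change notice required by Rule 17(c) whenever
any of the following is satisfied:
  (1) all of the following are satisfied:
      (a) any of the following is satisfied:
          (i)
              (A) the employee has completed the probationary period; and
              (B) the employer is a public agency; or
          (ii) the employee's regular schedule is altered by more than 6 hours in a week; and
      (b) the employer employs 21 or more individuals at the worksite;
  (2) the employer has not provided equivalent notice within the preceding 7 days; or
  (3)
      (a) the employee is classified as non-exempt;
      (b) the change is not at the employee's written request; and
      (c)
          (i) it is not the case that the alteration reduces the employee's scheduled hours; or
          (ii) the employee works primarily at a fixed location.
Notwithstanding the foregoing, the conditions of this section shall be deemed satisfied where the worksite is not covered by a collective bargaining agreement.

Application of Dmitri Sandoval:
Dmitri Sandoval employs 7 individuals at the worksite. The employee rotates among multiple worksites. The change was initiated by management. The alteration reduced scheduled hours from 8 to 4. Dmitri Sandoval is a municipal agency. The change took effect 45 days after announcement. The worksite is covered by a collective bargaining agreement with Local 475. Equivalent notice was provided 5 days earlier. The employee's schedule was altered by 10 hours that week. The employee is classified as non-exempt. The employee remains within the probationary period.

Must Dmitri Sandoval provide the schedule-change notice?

No — not required.

(A) past probation — not satisfied.
(B) public agency — met.
(i): F AND T → false.
(ii) schedule shift > 6h — satisfied.
(a) = F OR T = true.
(b) ≥ 21 at site — not met.
(1): T AND F → false.
(2) no recent notice — not satisfied.
(a) non-exempt — met.
(b) not employee-requested — met.
(i) not (hours reduced) — not satisfied.
(ii) fixed location — not satisfied.
So (c) is not satisfied (F OR F).
(3): T AND T AND F → false.
Overall = F OR F OR F = false.
Exception (no CBA) — not satisfied.
Result: main false OR exception false → false.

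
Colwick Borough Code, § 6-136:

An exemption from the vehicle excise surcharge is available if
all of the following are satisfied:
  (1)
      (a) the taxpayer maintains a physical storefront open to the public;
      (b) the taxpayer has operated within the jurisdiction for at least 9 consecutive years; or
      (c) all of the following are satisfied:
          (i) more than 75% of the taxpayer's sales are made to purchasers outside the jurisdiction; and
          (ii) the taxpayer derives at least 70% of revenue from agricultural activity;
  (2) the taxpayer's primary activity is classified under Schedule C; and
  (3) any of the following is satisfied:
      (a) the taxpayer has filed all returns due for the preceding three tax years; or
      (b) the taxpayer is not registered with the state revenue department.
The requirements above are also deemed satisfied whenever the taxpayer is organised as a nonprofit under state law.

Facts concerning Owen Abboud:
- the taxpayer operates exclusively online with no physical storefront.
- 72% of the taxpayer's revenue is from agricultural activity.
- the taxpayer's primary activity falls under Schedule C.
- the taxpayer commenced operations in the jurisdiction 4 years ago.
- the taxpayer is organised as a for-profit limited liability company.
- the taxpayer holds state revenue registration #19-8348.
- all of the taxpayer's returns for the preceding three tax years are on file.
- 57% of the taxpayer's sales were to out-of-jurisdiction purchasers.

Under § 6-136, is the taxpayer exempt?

No — not exempt.

(a) has storefront — not satisfied.
(b) ≥ 9 yrs in jurisdiction — fails.
(i) >75% out-of-jur. sales — not satisfied.
(ii) ≥70% agricultural — met.
(c) = F AND T = false.
(1) = F OR F OR F = false.
(2) Schedule C activity — met.
(a) returns current — holds.
(b) not (state-registered) — fails.
So (3) is satisfied (T OR F).
So Overall is not satisfied (F AND T AND T).
Exception (nonprofit) — not satisfied.
Result: main false OR exception false → false.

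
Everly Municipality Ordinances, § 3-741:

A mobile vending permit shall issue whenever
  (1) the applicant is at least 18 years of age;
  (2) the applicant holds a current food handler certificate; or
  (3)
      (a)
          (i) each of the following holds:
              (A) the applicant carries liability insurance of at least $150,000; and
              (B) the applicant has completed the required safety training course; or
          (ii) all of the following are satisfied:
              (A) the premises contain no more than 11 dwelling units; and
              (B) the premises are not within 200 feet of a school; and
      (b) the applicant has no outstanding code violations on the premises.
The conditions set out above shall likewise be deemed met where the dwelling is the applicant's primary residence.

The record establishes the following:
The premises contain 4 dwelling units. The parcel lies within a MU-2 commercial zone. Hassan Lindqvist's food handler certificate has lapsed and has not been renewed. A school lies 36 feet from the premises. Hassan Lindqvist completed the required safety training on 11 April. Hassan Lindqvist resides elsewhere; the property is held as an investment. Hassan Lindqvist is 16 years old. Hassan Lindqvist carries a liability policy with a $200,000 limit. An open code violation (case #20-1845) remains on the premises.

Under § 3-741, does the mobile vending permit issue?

(1) age ≥ 18 — not met.
(2) food handler cert. — not satisfied.
(A) insurance ≥ $150,000 — satisfied.
(B) safety training — satisfied.
So (i) is satisfied (T AND T).
(A) ≤ 11 units — satisfied.
(B) ≥200 ft from school — not satisfied.
So (ii) is not satisfied (T AND F).
(a) = T OR F = true.
(b) no code violations — fails.
So (3) is not satisfied (T AND F).
Overall = F OR F OR F = false.
Exception (primary residence) — not satisfied.
Result: main false OR exception false → false.

No — denied.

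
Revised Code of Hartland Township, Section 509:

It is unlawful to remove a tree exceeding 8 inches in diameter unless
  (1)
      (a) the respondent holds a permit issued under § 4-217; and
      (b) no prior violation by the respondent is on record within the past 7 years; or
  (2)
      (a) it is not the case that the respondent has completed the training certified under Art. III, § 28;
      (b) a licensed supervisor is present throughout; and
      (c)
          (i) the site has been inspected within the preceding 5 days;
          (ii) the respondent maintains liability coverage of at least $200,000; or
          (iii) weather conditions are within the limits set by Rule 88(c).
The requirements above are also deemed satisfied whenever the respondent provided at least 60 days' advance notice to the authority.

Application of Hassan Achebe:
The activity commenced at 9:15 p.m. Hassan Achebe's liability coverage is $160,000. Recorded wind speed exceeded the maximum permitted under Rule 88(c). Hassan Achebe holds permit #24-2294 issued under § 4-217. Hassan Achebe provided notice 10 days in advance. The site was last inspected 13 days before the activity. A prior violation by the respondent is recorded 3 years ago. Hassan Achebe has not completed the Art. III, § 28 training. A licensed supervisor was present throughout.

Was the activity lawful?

(a) holds permit — satisfied.
(b) no prior violation — fails.
So (1) is not satisfied (T AND F).
(a) not (training certified) — satisfied.
(b) supervisor present — holds.
(i) site inspected — fails.
(ii) coverage ≥ $200,000 — fails.
(iii) weather ok — not satisfied.
(c) = F OR F OR F = false.
(2): T AND T AND F → false.
Overall = F OR F = false.
Exception (≥60 days' notice) — not satisfied.
Result: main false OR exception false → false.

No — unlawful.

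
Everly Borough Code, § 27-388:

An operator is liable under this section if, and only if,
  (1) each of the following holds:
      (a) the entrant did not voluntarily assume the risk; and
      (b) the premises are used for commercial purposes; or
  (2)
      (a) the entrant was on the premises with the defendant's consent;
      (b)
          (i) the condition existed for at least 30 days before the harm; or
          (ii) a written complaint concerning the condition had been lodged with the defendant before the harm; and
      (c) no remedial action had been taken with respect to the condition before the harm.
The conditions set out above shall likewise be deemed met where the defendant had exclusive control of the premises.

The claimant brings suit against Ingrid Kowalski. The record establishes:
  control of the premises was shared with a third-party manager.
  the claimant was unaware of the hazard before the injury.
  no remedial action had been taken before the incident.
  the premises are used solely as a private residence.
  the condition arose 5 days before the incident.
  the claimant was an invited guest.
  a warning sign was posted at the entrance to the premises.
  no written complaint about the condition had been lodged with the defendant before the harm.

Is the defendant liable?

No — not liable.

(a) no assumed risk — satisfied.
(b) commercial use — not satisfied.
(1) = T AND F = false.
(a) consent to enter — satisfied.
(i) condition ≥30 days old — fails.
(ii) complaint lodged — fails.
(b) = F OR F = false.
(c) no remedial action — satisfied.
(2) = T AND F AND T = false.
So Overall is not satisfied (F OR F).
Exception (exclusive control) — not satisfied.
Result: main false OR exception false → false.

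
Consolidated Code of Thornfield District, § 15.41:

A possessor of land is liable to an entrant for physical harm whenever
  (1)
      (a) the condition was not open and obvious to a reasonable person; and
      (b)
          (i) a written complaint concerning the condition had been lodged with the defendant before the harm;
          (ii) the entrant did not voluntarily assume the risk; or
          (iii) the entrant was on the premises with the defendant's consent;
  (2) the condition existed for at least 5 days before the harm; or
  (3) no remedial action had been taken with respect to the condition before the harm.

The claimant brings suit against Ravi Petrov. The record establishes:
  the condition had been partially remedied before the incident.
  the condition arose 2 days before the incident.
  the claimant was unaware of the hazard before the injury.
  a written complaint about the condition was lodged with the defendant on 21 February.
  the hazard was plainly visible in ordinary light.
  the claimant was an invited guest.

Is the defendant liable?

(a) not open/obvious — not satisfied.
(i) complaint lodged — satisfied.
(ii) no assumed risk — met.
(iii) consent to enter — holds.
(b): T OR T OR T → true.
(1) = F AND T = false.
(2) condition ≥5 days old — fails.
(3) no remedial action — fails.
Overall: F OR F OR F → false.

No — not liable.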